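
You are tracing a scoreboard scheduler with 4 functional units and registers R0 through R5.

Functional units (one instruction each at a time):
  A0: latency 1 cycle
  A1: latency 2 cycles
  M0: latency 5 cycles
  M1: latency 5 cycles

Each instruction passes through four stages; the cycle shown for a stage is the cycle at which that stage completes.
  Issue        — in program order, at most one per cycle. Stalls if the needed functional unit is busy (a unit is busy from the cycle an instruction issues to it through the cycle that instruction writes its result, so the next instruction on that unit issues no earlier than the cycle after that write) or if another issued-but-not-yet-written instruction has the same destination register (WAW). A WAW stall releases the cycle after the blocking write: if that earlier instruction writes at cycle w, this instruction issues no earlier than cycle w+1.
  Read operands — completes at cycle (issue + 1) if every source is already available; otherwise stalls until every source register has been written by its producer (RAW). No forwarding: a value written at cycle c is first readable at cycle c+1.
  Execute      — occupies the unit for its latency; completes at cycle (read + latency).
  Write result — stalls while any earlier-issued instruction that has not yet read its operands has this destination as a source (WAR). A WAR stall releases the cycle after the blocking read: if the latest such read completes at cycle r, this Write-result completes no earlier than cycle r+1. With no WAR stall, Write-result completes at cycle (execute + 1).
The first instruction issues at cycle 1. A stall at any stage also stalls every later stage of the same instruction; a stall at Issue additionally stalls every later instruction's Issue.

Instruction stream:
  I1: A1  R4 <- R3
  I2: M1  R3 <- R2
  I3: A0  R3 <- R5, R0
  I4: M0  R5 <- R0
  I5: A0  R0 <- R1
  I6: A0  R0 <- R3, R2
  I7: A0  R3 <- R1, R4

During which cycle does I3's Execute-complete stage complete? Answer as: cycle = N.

t=1  I1 dispatched to A1
t=2  I1 operands ready | I2 dispatched to M1
t=3  I2 operands ready
t=4  I1 complete
t=5  R4←I1
t=8  I2 complete
t=9  R3←I2
t=10  I3 dispatched to A0
t=11  I3 operands ready | I4 dispatched to M0
t=12  I3 complete | I4 operands ready
t=13  R3←I3
t=14  I5 dispatched to A0
t=15  I5 operands ready
t=16  I5 complete
t=17  I4 complete | R0←I5
t=18  R5←I4 | I6 dispatched to A0
t=19  I6 operands ready
t=20  I6 complete
t=21  R0←I6
t=22  I7 dispatched to A0
t=23  I7 operands ready
t=24  I7 complete
t=25  R3←I7

cycle = 12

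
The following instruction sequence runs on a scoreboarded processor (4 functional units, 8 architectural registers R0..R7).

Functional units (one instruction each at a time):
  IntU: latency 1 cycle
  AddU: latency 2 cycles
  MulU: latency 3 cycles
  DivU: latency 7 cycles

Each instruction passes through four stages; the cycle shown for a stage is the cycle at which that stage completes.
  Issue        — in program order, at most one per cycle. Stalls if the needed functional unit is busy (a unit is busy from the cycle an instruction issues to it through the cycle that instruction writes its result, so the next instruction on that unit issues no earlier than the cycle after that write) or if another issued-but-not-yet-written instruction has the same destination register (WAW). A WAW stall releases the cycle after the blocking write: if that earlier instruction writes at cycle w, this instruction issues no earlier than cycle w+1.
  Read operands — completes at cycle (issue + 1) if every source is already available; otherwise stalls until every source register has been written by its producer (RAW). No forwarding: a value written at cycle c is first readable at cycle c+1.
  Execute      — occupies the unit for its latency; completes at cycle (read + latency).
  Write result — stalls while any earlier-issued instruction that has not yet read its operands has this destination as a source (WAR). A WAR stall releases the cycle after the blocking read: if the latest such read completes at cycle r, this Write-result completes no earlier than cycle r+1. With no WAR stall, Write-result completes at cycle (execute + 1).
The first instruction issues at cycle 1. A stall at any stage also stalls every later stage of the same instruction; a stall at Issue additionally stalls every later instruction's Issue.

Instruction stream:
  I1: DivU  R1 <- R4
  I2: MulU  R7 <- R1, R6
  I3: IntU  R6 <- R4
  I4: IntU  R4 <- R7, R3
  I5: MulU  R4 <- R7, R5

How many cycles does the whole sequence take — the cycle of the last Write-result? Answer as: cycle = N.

t=1  issue I1 (DivU)
t=2  I1 read-ops, issue I2 (MulU)
t=3  issue I3 (IntU)
t=4  I3 read-ops
t=5  I3 finished on IntU
t=9  I1 finished on DivU
t=10  I1→R1
t=11  I2 read-ops
t=12  I3→R6
t=13  issue I4 (IntU)
t=14  I2 finished on MulU
t=15  I2→R7
t=16  I4 read-ops
t=17  I4 finished on IntU
t=18  I4→R4
t=19  issue I5 (MulU)
t=20  I5 read-ops
t=23  I5 finished on MulU
t=24  I5→R4

cycle = 24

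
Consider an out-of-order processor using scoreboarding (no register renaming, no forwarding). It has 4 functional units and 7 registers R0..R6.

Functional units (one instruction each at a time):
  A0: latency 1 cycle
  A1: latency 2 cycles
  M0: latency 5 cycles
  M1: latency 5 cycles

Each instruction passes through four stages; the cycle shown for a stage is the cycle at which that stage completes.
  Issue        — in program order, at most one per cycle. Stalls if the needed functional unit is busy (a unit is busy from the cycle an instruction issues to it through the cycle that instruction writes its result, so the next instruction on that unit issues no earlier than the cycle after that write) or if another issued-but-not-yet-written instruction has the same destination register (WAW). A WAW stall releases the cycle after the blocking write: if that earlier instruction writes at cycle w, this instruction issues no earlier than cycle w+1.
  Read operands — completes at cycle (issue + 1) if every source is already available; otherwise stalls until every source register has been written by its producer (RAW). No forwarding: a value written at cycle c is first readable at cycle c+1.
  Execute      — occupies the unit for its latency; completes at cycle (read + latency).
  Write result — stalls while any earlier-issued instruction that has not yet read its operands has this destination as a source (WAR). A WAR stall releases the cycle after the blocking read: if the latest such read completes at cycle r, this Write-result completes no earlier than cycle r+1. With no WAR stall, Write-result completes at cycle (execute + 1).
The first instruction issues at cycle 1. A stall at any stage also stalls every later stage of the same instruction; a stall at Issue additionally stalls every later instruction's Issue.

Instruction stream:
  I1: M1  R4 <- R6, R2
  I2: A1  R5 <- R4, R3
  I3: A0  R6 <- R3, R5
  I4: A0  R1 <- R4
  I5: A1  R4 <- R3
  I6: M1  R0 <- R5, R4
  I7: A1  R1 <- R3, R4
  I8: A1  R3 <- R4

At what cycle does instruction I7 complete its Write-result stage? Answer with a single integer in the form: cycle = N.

c1: I1 issues→M1
c2: I1 reads, I2 issues→A1
c3: I3 issues→A0
c7: I1 exec-done
c8: I1 writes R4
c9: I2 reads
c11: I2 exec-done
c12: I2 writes R5
c13: I3 reads
c14: I3 exec-done
c15: I3 writes R6
c16: I4 issues→A0
c17: I4 reads, I5 issues→A1
c18: I4 exec-done, I5 reads, I6 issues→M1
c19: I4 writes R1
c20: I5 exec-done
c21: I5 writes R4
c22: I6 reads, I7 issues→A1
c23: I7 reads
c25: I7 exec-done
c26: I7 writes R1
c27: I6 exec-done, I8 issues→A1
c28: I6 writes R0, I8 reads
c30: I8 exec-done
c31: I8 writes R3

cycle = 26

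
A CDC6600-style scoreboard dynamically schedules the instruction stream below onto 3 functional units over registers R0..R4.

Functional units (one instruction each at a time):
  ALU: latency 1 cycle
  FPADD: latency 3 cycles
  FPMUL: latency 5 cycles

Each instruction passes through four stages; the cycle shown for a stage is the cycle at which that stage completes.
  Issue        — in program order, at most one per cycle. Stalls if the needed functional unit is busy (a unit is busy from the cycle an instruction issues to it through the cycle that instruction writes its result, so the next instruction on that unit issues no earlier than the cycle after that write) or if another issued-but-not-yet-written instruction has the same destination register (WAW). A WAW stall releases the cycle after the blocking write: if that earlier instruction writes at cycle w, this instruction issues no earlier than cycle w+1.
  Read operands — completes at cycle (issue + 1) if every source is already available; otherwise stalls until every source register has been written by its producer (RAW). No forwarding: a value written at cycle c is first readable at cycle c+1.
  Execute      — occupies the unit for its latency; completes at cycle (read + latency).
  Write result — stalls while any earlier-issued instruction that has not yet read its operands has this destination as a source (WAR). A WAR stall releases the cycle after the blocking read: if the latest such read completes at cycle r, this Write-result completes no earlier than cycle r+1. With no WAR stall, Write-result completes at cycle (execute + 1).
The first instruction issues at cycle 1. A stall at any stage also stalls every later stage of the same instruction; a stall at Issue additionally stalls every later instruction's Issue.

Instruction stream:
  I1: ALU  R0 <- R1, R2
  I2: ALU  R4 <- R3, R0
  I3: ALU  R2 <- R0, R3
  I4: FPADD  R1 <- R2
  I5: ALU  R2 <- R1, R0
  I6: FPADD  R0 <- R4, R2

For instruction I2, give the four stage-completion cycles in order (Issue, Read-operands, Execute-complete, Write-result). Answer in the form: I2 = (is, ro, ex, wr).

I2 = (5, 6, 7, 8)

I1: IS=1 RO=2 EX=3 WR=4
I2: IS=5 RO=6 EX=7 WR=8  [struct: ALU busy until I1 writes@4]
I3: IS=9 RO=10 EX=11 WR=12  [struct: ALU busy until I2 writes@8]
I4: IS=10 RO=13 EX=16 WR=17  [RAW R2: wait I3 write@12]
I5: IS=13 RO=18 EX=19 WR=20  [struct: ALU busy until I3 writes@12; RAW R1: wait I4 write@17]
I6: IS=18 RO=21 EX=24 WR=25  [struct: FPADD busy until I4 writes@17; RAW R2: wait I5 write@20]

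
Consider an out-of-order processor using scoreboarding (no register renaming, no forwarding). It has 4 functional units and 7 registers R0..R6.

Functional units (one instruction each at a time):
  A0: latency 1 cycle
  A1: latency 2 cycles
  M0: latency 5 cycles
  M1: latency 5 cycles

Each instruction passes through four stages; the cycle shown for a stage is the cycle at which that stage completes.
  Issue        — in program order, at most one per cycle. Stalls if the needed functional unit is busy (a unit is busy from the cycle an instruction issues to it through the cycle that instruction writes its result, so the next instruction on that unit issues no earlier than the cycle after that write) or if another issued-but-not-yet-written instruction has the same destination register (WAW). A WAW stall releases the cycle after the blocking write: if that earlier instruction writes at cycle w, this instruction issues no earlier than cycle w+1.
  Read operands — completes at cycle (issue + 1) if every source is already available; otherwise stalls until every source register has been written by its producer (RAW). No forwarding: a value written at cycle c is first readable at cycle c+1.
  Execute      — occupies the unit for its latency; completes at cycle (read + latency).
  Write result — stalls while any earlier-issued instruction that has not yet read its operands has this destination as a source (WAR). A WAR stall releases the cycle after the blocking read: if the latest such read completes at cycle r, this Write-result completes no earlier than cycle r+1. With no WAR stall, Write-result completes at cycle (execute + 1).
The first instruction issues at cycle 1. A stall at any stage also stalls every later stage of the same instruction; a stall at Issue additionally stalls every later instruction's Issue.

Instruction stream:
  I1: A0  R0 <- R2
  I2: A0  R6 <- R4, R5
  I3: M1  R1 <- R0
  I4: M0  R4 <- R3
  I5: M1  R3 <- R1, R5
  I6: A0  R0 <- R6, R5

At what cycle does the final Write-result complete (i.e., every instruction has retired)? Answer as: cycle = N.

t=1  issue I1 (A0)
t=2  I1 read-ops
t=3  I1 finished on A0
t=4  I1→R0
t=5  issue I2 (A0)
t=6  I2 read-ops, issue I3 (M1)
t=7  I2 finished on A0, I3 read-ops, issue I4 (M0)
t=8  I2→R6, I4 read-ops
t=12  I3 finished on M1
t=13  I3→R1, I4 finished on M0
t=14  I4→R4, issue I5 (M1)
t=15  I5 read-ops, issue I6 (A0)
t=16  I6 read-ops
t=17  I6 finished on A0
t=18  I6→R0
t=20  I5 finished on M1
t=21  I5→R3

cycle = 21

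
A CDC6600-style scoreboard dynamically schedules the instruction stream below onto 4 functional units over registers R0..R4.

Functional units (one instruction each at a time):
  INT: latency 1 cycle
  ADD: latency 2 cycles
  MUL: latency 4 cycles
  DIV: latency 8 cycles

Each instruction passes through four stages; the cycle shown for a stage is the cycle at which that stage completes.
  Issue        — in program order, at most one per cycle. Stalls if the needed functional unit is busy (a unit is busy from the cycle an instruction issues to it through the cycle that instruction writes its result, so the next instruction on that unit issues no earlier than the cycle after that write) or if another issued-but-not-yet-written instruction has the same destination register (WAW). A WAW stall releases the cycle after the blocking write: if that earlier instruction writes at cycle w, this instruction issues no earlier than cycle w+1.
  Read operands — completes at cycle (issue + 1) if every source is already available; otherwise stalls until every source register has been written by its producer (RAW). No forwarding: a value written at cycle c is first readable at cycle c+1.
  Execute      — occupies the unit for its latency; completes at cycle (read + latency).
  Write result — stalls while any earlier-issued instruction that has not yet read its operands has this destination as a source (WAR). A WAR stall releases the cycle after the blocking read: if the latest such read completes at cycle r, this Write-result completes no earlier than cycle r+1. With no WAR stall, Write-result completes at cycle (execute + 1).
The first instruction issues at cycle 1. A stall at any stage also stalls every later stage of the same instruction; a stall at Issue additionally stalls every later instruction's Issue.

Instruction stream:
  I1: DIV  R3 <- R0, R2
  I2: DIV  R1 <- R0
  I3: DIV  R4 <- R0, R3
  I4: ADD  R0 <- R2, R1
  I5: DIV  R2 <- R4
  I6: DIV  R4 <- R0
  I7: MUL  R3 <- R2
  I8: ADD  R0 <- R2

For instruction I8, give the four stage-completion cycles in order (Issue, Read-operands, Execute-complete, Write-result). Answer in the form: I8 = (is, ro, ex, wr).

I1: IS=1 RO=2 EX=10 WR=11
I2: IS=12 RO=13 EX=21 WR=22  [struct: DIV busy until I1 writes@11]
I3: IS=23 RO=24 EX=32 WR=33  [struct: DIV busy until I2 writes@22]
I4: IS=24 RO=25 EX=27 WR=28
I5: IS=34 RO=35 EX=43 WR=44  [struct: DIV busy until I3 writes@33]
I6: IS=45 RO=46 EX=54 WR=55  [struct: DIV busy until I5 writes@44]
I7: IS=46 RO=47 EX=51 WR=52
I8: IS=47 RO=48 EX=50 WR=51

I8 = (47, 48, 50, 51)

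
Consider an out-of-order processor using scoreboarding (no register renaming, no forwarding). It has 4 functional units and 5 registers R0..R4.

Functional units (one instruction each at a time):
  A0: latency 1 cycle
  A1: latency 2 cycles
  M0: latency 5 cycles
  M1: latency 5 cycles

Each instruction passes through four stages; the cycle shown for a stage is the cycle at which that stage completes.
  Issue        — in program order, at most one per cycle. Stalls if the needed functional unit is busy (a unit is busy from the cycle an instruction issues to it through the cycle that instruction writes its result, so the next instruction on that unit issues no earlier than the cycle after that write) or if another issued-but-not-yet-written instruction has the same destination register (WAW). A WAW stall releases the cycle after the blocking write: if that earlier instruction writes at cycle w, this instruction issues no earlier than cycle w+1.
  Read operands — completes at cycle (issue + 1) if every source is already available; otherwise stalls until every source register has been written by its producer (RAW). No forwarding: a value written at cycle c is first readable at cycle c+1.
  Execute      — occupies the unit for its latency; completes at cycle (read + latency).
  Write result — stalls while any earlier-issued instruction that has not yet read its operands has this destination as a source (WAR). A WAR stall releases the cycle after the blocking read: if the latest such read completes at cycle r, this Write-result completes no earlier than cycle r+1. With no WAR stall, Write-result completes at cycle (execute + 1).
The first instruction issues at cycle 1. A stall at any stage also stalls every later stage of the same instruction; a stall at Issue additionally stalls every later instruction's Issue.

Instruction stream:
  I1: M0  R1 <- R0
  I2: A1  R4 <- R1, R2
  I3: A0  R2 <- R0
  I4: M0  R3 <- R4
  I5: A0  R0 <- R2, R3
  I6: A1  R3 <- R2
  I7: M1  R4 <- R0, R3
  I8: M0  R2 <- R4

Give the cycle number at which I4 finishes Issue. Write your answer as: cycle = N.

cycle = 9

t=1  issue I1 (M0)
t=2  I1 read-ops | issue I2 (A1)
t=3  issue I3 (A0)
t=4  I3 read-ops
t=5  I3 finished on A0
t=7  I1 finished on M0
t=8  I1→R1
t=9  I2 read-ops | issue I4 (M0)
t=10  I3→R2
t=11  I2 finished on A1 | issue I5 (A0)
t=12  I2→R4
t=13  I4 read-ops
t=18  I4 finished on M0
t=19  I4→R3
t=20  I5 read-ops | issue I6 (A1)
t=21  I5 finished on A0 | I6 read-ops | issue I7 (M1)
t=22  I5→R0 | issue I8 (M0)
t=23  I6 finished on A1
t=24  I6→R3
t=25  I7 read-ops
t=30  I7 finished on M1
t=31  I7→R4
t=32  I8 read-ops
t=37  I8 finished on M0
t=38  I8→R2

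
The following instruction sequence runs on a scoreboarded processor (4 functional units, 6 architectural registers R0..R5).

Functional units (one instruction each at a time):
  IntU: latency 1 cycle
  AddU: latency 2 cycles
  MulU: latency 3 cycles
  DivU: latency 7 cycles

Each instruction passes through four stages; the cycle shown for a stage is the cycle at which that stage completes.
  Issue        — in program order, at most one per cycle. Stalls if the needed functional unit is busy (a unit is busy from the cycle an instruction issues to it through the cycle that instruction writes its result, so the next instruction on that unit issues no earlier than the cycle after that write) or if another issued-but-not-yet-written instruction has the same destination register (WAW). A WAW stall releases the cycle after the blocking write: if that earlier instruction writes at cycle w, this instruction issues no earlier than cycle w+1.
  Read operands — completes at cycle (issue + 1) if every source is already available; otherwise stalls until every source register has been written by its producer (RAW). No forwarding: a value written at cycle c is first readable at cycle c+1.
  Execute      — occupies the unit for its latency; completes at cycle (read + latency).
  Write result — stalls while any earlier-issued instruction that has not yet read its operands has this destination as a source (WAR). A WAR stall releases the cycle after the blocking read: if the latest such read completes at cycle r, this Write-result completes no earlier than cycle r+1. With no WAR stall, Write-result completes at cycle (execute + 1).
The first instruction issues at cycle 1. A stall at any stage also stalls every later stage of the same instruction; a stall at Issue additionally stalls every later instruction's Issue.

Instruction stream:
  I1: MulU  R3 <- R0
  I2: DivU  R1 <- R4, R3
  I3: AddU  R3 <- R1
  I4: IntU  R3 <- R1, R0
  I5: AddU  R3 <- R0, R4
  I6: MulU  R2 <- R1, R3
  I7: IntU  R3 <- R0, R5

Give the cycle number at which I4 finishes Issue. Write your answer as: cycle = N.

cycle = 20

I1: IS=1 RO=2 EX=5 WR=6
I2: IS=2 RO=7 EX=14 WR=15  [RAW R3: wait I1 write@6]
I3: IS=7 RO=16 EX=18 WR=19  [WAW R3: wait I1 write@6; RAW R1: wait I2 write@15]
I4: IS=20 RO=21 EX=22 WR=23  [WAW R3: wait I3 write@19]
I5: IS=24 RO=25 EX=27 WR=28  [WAW R3: wait I4 write@23]
I6: IS=25 RO=29 EX=32 WR=33  [RAW R3: wait I5 write@28]
I7: IS=29 RO=30 EX=31 WR=32  [WAW R3: wait I5 write@28]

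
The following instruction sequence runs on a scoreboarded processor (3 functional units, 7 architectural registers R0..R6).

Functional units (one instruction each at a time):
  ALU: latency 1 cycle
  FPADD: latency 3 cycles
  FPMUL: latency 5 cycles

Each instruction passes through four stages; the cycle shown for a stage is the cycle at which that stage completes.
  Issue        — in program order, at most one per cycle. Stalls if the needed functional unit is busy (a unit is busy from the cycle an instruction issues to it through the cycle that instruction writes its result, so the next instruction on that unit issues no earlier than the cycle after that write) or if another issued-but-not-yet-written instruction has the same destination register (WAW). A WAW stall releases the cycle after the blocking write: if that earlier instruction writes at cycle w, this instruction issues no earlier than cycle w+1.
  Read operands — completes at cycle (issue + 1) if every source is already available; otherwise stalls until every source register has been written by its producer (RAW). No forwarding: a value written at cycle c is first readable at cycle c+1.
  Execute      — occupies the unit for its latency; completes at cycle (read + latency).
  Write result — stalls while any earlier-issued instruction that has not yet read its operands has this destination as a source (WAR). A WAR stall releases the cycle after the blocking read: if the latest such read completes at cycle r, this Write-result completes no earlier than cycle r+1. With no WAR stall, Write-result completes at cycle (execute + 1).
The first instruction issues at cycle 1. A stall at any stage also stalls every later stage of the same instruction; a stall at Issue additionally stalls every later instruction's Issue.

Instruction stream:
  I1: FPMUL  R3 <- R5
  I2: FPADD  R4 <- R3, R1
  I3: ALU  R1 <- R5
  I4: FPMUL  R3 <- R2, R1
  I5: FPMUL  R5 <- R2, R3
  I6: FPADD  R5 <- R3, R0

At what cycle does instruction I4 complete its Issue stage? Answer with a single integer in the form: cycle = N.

cycle = 9

[1] issue I1 (FPMUL)
[2] I1 read-ops | issue I2 (FPADD)
[3] issue I3 (ALU)
[4] I3 read-ops
[5] I3 finished on ALU
[7] I1 finished on FPMUL
[8] I1→R3
[9] I2 read-ops | issue I4 (FPMUL)
[10] I3→R1
[11] I4 read-ops
[12] I2 finished on FPADD
[13] I2→R4
[16] I4 finished on FPMUL
[17] I4→R3
[18] issue I5 (FPMUL)
[19] I5 read-ops
[24] I5 finished on FPMUL
[25] I5→R5
[26] issue I6 (FPADD)
[27] I6 read-ops
[30] I6 finished on FPADD
[31] I6→R5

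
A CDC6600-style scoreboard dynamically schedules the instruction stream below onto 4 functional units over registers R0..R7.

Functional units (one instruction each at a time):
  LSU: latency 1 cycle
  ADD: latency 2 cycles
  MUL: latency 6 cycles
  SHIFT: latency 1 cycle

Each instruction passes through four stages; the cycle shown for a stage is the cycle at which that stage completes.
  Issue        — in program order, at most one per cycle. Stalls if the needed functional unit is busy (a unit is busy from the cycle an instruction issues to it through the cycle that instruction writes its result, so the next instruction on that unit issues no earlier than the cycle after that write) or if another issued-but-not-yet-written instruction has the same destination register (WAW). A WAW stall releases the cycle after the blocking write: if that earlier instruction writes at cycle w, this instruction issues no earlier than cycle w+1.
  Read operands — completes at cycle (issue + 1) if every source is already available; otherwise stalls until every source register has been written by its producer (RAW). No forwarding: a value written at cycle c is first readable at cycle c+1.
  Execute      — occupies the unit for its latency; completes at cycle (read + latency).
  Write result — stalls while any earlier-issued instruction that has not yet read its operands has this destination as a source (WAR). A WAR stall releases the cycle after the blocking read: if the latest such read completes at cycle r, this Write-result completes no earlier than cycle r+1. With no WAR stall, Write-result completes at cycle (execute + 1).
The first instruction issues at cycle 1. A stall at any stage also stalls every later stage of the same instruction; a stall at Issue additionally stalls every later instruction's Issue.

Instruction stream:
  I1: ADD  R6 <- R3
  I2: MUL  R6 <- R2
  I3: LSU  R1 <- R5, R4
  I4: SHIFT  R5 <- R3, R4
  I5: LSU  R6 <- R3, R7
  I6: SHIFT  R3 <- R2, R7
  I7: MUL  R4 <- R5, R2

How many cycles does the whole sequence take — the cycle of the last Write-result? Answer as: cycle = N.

cycle = 25

c1: I1 issues→ADD
c2: I1 reads
c4: I1 exec-done
c5: I1 writes R6
c6: I2 issues→MUL
c7: I2 reads · I3 issues→LSU
c8: I3 reads · I4 issues→SHIFT
c9: I3 exec-done · I4 reads
c10: I3 writes R1 · I4 exec-done
c11: I4 writes R5
c13: I2 exec-done
c14: I2 writes R6
c15: I5 issues→LSU
c16: I5 reads · I6 issues→SHIFT
c17: I5 exec-done · I6 reads · I7 issues→MUL
c18: I5 writes R6 · I6 exec-done · I7 reads
c19: I6 writes R3
c24: I7 exec-done
c25: I7 writes R4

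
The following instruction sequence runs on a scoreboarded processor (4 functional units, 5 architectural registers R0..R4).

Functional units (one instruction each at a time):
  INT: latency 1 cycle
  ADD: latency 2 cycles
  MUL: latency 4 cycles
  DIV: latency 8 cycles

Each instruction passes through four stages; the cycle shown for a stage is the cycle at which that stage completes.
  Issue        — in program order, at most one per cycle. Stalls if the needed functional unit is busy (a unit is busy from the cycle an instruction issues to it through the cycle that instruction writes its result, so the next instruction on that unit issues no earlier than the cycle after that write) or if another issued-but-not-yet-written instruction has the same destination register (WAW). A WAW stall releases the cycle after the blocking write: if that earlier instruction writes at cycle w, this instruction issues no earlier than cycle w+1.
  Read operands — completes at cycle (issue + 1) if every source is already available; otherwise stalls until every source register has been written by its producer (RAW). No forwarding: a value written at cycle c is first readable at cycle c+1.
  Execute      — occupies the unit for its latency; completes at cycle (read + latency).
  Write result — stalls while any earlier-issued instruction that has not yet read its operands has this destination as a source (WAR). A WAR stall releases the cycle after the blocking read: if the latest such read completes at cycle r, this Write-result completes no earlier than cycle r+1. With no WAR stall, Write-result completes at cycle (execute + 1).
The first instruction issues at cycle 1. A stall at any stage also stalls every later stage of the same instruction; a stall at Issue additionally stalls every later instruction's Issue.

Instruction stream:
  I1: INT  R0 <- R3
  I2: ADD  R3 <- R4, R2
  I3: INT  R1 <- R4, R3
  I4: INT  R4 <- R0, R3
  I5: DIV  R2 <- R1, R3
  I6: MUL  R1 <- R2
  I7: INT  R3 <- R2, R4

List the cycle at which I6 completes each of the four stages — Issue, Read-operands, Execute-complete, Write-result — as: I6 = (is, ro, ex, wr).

[1] I1 issues→INT
[2] I1 reads; I2 issues→ADD
[3] I1 exec-done; I2 reads
[4] I1 writes R0
[5] I2 exec-done; I3 issues→INT
[6] I2 writes R3
[7] I3 reads
[8] I3 exec-done
[9] I3 writes R1
[10] I4 issues→INT
[11] I4 reads; I5 issues→DIV
[12] I4 exec-done; I5 reads; I6 issues→MUL
[13] I4 writes R4
[14] I7 issues→INT
[20] I5 exec-done
[21] I5 writes R2
[22] I6 reads; I7 reads
[23] I7 exec-done
[24] I7 writes R3
[26] I6 exec-done
[27] I6 writes R1

I6 = (12, 22, 26, 27)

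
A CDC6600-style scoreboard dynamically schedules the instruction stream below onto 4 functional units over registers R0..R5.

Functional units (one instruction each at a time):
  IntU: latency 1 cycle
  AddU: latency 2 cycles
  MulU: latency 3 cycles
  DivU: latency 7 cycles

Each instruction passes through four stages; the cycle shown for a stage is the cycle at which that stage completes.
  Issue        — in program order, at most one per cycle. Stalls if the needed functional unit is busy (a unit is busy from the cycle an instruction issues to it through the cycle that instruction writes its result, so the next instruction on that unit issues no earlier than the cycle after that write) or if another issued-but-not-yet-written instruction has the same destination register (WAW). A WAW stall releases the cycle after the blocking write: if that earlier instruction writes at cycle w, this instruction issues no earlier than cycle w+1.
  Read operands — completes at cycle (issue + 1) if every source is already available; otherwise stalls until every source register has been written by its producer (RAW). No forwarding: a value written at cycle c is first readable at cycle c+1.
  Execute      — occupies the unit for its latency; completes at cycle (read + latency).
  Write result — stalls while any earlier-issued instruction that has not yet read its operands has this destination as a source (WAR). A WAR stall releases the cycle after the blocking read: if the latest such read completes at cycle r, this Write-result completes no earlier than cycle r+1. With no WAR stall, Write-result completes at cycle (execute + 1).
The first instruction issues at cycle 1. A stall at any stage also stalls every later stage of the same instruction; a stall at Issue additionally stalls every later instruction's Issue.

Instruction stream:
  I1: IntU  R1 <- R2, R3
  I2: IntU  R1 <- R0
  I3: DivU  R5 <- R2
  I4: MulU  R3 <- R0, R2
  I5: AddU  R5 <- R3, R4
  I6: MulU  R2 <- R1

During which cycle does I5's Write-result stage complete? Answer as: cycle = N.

cycle = 20

[1] I1→IntU
[2] I1 RO
[3] I1 EX
[4] I1 WR R1
[5] I2→IntU
[6] I2 RO; I3→DivU
[7] I2 EX; I3 RO; I4→MulU
[8] I2 WR R1; I4 RO
[11] I4 EX
[12] I4 WR R3
[14] I3 EX
[15] I3 WR R5
[16] I5→AddU
[17] I5 RO; I6→MulU
[18] I6 RO
[19] I5 EX
[20] I5 WR R5
[21] I6 EX
[22] I6 WR R2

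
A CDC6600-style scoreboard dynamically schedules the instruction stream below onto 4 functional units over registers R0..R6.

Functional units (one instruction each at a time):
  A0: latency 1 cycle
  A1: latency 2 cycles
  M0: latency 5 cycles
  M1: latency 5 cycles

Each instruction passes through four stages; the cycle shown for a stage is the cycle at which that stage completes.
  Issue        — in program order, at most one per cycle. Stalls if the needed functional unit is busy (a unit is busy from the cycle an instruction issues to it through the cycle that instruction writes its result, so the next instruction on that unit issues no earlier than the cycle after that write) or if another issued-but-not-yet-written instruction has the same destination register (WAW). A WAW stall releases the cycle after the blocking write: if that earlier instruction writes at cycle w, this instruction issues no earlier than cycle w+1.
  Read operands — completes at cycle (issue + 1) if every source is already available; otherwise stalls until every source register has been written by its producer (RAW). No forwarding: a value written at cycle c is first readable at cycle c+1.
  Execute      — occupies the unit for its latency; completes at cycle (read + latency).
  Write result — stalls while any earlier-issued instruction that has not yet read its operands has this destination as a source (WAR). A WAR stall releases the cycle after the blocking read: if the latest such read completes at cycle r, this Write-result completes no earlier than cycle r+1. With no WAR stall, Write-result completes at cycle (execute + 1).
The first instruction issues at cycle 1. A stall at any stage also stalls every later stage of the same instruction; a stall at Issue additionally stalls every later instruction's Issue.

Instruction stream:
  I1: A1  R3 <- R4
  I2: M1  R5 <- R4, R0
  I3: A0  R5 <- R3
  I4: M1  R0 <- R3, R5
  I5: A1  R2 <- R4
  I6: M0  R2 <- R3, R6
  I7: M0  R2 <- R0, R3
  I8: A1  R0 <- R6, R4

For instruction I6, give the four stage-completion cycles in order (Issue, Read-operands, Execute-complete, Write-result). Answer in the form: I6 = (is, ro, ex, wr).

I6 = (17, 18, 23, 24)

1) issue 1, read 2, done 4, write 5
2) issue 2, read 3, done 8, write 9
3) issue 10, read 11, done 12, write 13  <WAW R5: wait I2 write@9>
4) issue 11, read 14, done 19, write 20  <RAW R5: wait I3 write@13>
5) issue 12, read 13, done 15, write 16
6) issue 17, read 18, done 23, write 24  <WAW R2: wait I5 write@16>
7) issue 25, read 26, done 31, write 32  <struct: M0 busy until I6 writes@24>
8) issue 26, read 27, done 29, write 30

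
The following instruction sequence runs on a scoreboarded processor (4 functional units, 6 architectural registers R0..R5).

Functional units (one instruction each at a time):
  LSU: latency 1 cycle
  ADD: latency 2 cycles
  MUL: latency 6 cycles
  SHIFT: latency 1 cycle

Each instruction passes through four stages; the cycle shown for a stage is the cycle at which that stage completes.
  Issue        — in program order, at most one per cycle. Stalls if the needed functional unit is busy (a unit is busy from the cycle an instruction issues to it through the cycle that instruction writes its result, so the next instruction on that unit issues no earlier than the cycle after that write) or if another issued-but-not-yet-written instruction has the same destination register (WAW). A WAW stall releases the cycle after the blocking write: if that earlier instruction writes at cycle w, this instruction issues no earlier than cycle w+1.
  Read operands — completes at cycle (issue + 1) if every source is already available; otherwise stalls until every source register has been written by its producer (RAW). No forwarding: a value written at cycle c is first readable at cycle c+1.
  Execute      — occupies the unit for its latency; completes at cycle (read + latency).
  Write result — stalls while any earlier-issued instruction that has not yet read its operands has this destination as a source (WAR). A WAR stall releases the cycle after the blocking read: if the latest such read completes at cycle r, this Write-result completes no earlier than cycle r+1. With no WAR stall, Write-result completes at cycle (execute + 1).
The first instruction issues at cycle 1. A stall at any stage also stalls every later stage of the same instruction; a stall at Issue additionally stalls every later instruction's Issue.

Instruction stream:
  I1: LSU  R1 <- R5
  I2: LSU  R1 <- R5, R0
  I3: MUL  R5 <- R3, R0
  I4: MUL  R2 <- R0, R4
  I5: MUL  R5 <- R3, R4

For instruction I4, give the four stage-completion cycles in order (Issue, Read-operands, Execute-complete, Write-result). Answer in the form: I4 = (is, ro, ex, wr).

I1  is:1  ro:2  ex:3  wr:4
I2  is:5  ro:6  ex:7  wr:8  — struct: LSU busy until I1 writes@4
I3  is:6  ro:7  ex:13  wr:14
I4  is:15  ro:16  ex:22  wr:23  — struct: MUL busy until I3 writes@14
I5  is:24  ro:25  ex:31  wr:32  — struct: MUL busy until I4 writes@23

I4 = (15, 16, 22, 23)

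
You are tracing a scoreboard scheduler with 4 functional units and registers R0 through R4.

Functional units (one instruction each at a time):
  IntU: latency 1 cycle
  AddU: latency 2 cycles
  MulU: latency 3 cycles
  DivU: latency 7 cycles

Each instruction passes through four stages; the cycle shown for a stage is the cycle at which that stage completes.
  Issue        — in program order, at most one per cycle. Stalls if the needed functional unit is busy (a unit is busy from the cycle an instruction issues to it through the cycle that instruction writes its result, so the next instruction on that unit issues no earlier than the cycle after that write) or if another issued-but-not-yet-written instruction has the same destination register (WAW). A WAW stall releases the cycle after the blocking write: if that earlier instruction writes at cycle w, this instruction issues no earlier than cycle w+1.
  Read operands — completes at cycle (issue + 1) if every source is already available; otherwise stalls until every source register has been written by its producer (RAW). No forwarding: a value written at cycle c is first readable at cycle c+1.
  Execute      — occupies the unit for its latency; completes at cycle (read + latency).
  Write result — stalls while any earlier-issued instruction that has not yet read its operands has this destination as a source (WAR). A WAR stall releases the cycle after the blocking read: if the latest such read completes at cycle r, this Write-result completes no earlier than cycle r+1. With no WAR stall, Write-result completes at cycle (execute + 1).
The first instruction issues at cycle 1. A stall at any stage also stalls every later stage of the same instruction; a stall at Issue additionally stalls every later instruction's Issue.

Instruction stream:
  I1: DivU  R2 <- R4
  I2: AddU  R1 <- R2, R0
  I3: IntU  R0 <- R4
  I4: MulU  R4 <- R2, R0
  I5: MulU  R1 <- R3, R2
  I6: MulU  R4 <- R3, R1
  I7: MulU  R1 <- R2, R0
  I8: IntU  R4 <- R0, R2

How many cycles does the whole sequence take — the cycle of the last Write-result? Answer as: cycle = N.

t=1  I1 issues→DivU
t=2  I1 reads | I2 issues→AddU
t=3  I3 issues→IntU
t=4  I3 reads | I4 issues→MulU
t=5  I3 exec-done
t=9  I1 exec-done
t=10  I1 writes R2
t=11  I2 reads
t=12  I3 writes R0
t=13  I2 exec-done | I4 reads
t=14  I2 writes R1
t=16  I4 exec-done
t=17  I4 writes R4
t=18  I5 issues→MulU
t=19  I5 reads
t=22  I5 exec-done
t=23  I5 writes R1
t=24  I6 issues→MulU
t=25  I6 reads
t=28  I6 exec-done
t=29  I6 writes R4
t=30  I7 issues→MulU
t=31  I7 reads | I8 issues→IntU
t=32  I8 reads
t=33  I8 exec-done
t=34  I7 exec-done | I8 writes R4
t=35  I7 writes R1

cycle = 35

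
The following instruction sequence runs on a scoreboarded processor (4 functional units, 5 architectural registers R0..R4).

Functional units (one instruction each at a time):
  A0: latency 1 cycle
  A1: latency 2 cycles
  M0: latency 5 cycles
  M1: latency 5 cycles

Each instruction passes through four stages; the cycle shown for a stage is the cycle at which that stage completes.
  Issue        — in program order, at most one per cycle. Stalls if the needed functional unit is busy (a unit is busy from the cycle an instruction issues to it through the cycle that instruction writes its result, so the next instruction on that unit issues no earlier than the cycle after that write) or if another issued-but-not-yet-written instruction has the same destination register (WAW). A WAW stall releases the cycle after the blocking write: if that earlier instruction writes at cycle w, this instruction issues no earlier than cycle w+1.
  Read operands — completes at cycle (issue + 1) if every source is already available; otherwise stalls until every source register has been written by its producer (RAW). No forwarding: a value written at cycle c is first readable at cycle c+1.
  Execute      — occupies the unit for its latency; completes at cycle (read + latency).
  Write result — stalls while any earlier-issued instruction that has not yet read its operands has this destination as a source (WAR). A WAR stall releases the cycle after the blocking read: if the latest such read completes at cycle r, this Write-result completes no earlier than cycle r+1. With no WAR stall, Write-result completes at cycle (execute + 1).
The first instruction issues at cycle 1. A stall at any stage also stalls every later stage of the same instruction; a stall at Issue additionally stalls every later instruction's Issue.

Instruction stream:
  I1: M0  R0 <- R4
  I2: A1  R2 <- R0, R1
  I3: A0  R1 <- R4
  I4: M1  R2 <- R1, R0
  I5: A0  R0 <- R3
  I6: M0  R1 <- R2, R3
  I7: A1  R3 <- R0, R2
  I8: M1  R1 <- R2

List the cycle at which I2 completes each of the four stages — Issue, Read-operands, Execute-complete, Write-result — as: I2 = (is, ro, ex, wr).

I2 = (2, 9, 11, 12)

[I1] 1/2/7/8
[I2] 2/9/11/12  (RAW R0: wait I1 write@8)
[I3] 3/4/5/10  (WAR R1: wait I2 read@9)
[I4] 13/14/19/20  (WAW R2: wait I2 write@12)
[I5] 14/15/16/17
[I6] 15/21/26/27  (RAW R2: wait I4 write@20)
[I7] 16/21/23/24  (RAW R2: wait I4 write@20)
[I8] 28/29/34/35  (WAW R1: wait I6 write@27)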